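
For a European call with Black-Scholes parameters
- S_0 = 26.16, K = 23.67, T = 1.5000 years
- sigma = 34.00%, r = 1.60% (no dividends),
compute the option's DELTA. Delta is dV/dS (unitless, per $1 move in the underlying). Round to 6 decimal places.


d1 = 0.5060432152; d2 = 0.0896299589
phi(d1) = 0.3509967197; exp(-qT) = 1.0000000000; exp(-rT) = 0.9762857098
N(d1) = 0.6935868437
Delta = exp(-qT) * N(d1) = 1.0000000000 * 0.6935868437 = 0.693587

Answer: Delta = 0.693587


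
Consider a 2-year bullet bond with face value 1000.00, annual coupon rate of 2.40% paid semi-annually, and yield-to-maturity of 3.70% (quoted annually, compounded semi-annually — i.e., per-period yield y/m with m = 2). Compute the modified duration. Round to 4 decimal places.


Coupon per period c = face * coupon_rate / m = 12.000000
Periods per year m = 2; per-period yield y/m = 0.018500
Number of cashflows N = 4
Cashflows (t years, CF_t, discount factor 1/(1+y/m)^(m*t), PV):
  t = 0.5000: CF_t = 12.000000, DF = 0.981836, PV = 11.782032
  t = 1.0000: CF_t = 12.000000, DF = 0.964002, PV = 11.568024
  t = 1.5000: CF_t = 12.000000, DF = 0.946492, PV = 11.357903
  t = 2.0000: CF_t = 1012.000000, DF = 0.929300, PV = 940.451447
Price P = sum_t PV_t = 975.159406
First compute Macaulay numerator sum_t t * PV_t:
  t * PV_t at t = 0.5000: 5.891016
  t * PV_t at t = 1.0000: 11.568024
  t * PV_t at t = 1.5000: 17.036854
  t * PV_t at t = 2.0000: 1880.902895
Macaulay duration D = 1915.398789 / 975.159406 = 1.964190
Modified duration = D / (1 + y/m) = 1.964190 / (1 + 0.018500) = 1.928513

Answer: Modified duration = 1.9285


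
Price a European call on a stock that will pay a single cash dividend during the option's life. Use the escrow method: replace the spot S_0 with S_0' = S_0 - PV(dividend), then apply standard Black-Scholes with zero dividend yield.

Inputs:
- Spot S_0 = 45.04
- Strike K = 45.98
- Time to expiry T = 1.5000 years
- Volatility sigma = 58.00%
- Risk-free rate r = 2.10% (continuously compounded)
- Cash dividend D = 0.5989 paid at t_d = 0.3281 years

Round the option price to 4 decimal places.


Answer: Price = 12.2961

Derivation:
PV(D) = D * exp(-r * t_d) = 0.5989 * 0.99313358 = 0.59478770
S_0' = S_0 - PV(D) = 45.0400 - 0.59478770 = 44.44521230
d1 = (ln(S_0'/K) + (r + sigma^2/2)*T) / (sigma*sqrt(T)) = 0.35172804
d2 = d1 - sigma*sqrt(T) = -0.35862398
exp(-rT) = 0.96899096
N(d1) = 0.63747889; N(d2) = 0.35993820
C = S_0' * N(d1) - K * exp(-rT) * N(d2) = 44.44521230 * 0.63747889 - 45.9800 * 0.96899096 * 0.35993820 = 12.2961


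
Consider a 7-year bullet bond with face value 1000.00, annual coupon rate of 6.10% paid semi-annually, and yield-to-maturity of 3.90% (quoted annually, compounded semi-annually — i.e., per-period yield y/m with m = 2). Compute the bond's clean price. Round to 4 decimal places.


Coupon per period c = face * coupon_rate / m = 30.500000
Periods per year m = 2; per-period yield y/m = 0.019500
Number of cashflows N = 14
Cashflows (t years, CF_t, discount factor 1/(1+y/m)^(m*t), PV):
  t = 0.5000: CF_t = 30.500000, DF = 0.980873, PV = 29.916626
  t = 1.0000: CF_t = 30.500000, DF = 0.962112, PV = 29.344410
  t = 1.5000: CF_t = 30.500000, DF = 0.943709, PV = 28.783139
  t = 2.0000: CF_t = 30.500000, DF = 0.925659, PV = 28.232603
  t = 2.5000: CF_t = 30.500000, DF = 0.907954, PV = 27.692597
  t = 3.0000: CF_t = 30.500000, DF = 0.890588, PV = 27.162920
  t = 3.5000: CF_t = 30.500000, DF = 0.873553, PV = 26.643374
  t = 4.0000: CF_t = 30.500000, DF = 0.856845, PV = 26.133766
  t = 4.5000: CF_t = 30.500000, DF = 0.840456, PV = 25.633905
  t = 5.0000: CF_t = 30.500000, DF = 0.824380, PV = 25.143605
  t = 5.5000: CF_t = 30.500000, DF = 0.808613, PV = 24.662682
  t = 6.0000: CF_t = 30.500000, DF = 0.793146, PV = 24.190959
  t = 6.5000: CF_t = 30.500000, DF = 0.777976, PV = 23.728258
  t = 7.0000: CF_t = 1030.500000, DF = 0.763095, PV = 786.369706
Price P = sum_t PV_t = 1133.638549

Answer: Price = 1133.6385


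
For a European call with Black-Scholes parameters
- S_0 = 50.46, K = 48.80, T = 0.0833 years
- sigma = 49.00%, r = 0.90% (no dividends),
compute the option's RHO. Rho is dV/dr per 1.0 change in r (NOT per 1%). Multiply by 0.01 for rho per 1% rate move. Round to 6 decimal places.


d1 = 0.3125421215; d2 = 0.1711195985
phi(d1) = 0.3799256049; exp(-qT) = 1.0000000000; exp(-rT) = 0.9992505810
N(d2) = 0.5679351371
Rho = K*T*exp(-rT)*N(d2) = 48.8000 * 0.0833 * 0.9992505810 * 0.5679351371 = 2.306949

Answer: Rho = 2.306949


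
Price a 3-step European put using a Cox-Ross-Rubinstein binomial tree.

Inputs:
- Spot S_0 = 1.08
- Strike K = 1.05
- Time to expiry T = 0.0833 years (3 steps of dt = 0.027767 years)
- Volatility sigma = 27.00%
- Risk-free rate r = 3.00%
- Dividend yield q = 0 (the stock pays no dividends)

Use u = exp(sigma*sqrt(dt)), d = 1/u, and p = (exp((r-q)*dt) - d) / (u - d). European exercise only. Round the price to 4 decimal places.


Answer: Price = V(0,0) = 0.0200

Derivation:
dt = T/N = 0.027767
u = exp(sigma*sqrt(dt)) = 1.046018; d = 1/u = 0.956006
p = (exp((r-q)*dt) - d) / (u - d) = 0.498012
Discount per step: exp(-r*dt) = 0.999167
Stock lattice S(k, i) with i counting down-moves:
  k=0: S(0,0) = 1.0800
  k=1: S(1,0) = 1.1297; S(1,1) = 1.0325
  k=2: S(2,0) = 1.1817; S(2,1) = 1.0800; S(2,2) = 0.9871
  k=3: S(3,0) = 1.2361; S(3,1) = 1.1297; S(3,2) = 1.0325; S(3,3) = 0.9436
Terminal payoffs V(N, i) = max(K - S_T, 0):
  V(3,0) = 0.000000; V(3,1) = 0.000000; V(3,2) = 0.017513; V(3,3) = 0.106361
Backward induction: V(k, i) = exp(-r*dt) * [p * V(k+1, i) + (1-p) * V(k+1, i+1)].
  V(2,0) = exp(-r*dt) * [p*0.000000 + (1-p)*0.000000] = 0.000000
  V(2,1) = exp(-r*dt) * [p*0.000000 + (1-p)*0.017513] = 0.008784
  V(2,2) = exp(-r*dt) * [p*0.017513 + (1-p)*0.106361] = 0.062062
  V(1,0) = exp(-r*dt) * [p*0.000000 + (1-p)*0.008784] = 0.004406
  V(1,1) = exp(-r*dt) * [p*0.008784 + (1-p)*0.062062] = 0.035500
  V(0,0) = exp(-r*dt) * [p*0.004406 + (1-p)*0.035500] = 0.019998


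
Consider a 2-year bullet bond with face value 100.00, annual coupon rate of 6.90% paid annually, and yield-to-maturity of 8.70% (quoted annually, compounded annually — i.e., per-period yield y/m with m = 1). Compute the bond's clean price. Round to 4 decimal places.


Answer: Price = 96.8207

Derivation:
Coupon per period c = face * coupon_rate / m = 6.900000
Periods per year m = 1; per-period yield y/m = 0.087000
Number of cashflows N = 2
Cashflows (t years, CF_t, discount factor 1/(1+y/m)^(m*t), PV):
  t = 1.0000: CF_t = 6.900000, DF = 0.919963, PV = 6.347746
  t = 2.0000: CF_t = 106.900000, DF = 0.846332, PV = 90.472922
Price P = sum_t PV_t = 96.820668


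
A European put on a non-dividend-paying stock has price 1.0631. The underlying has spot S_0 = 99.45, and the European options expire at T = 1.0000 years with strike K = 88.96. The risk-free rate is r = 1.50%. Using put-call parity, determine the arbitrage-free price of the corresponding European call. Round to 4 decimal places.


Answer: Call price = 12.8775

Derivation:
Put-call parity: C - P = S_0 * exp(-qT) - K * exp(-rT).
S_0 * exp(-qT) = 99.4500 * 1.00000000 = 99.45000000
K * exp(-rT) = 88.9600 * 0.98511194 = 87.63555815
C = P + S*exp(-qT) - K*exp(-rT)
C = 1.0631 + 99.45000000 - 87.63555815 = 12.8775


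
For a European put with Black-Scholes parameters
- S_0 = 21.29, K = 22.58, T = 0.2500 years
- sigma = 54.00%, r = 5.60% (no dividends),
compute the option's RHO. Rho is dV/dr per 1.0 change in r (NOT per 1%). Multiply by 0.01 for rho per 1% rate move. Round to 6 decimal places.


Answer: Rho = -3.441795

Derivation:
d1 = -0.0310262215; d2 = -0.3010262215
phi(d1) = 0.3987503104; exp(-qT) = 1.0000000000; exp(-rT) = 0.9860975443
N(-d2) = 0.6183027503
Rho = -K*T*exp(-rT)*N(-d2) = -22.5800 * 0.2500 * 0.9860975443 * 0.6183027503 = -3.441795


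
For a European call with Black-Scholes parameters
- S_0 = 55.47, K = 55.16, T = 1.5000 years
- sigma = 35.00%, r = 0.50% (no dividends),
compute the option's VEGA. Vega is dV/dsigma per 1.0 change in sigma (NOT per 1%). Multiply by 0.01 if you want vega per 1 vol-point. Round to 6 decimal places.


Answer: Vega = 26.302084

Derivation:
d1 = 0.2449006403; d2 = -0.1837600646
phi(d1) = 0.3871563374; exp(-qT) = 1.0000000000; exp(-rT) = 0.9925280548
Vega = S * exp(-qT) * phi(d1) * sqrt(T) = 55.4700 * 1.0000000000 * 0.3871563374 * 1.2247448714 = 26.302084


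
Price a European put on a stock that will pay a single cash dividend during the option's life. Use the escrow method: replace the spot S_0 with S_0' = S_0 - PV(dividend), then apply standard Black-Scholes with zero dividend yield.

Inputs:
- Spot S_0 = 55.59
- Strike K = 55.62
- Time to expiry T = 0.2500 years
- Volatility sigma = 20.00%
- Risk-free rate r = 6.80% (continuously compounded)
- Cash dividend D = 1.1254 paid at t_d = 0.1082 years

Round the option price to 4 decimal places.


Answer: Price = 2.2828

Derivation:
PV(D) = D * exp(-r * t_d) = 1.1254 * 0.99266940 = 1.11715014
S_0' = S_0 - PV(D) = 55.5900 - 1.11715014 = 54.47284986
d1 = (ln(S_0'/K) + (r + sigma^2/2)*T) / (sigma*sqrt(T)) = 0.01159561
d2 = d1 - sigma*sqrt(T) = -0.08840439
exp(-rT) = 0.98314368
N(-d1) = 0.49537412; N(-d2) = 0.53522236
P = K * exp(-rT) * N(-d2) - S_0' * N(-d1) = 55.6200 * 0.98314368 * 0.53522236 - 54.47284986 * 0.49537412 = 2.2828


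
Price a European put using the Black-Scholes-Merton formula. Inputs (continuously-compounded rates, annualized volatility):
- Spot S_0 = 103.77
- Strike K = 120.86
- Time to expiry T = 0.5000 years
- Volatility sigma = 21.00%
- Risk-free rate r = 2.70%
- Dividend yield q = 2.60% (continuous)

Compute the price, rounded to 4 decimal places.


d1 = (ln(S/K) + (r - q + 0.5*sigma^2) * T) / (sigma * sqrt(T)) = -0.94907831
d2 = d1 - sigma * sqrt(T) = -1.09757074
exp(-rT) = 0.98659072; exp(-qT) = 0.98708414
P = K * exp(-rT) * N(-d2) - S_0 * exp(-qT) * N(-d1)
N(-d1) = 0.82870961; N(-d2) = 0.86380401
P = 120.8600 * 0.98659072 * 0.86380401 - 103.7700 * 0.98708414 * 0.82870961 = 18.1149

Answer: Price = 18.1149


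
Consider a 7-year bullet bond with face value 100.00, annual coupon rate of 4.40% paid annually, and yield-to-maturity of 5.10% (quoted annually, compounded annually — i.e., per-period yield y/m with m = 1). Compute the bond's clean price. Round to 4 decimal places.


Coupon per period c = face * coupon_rate / m = 4.400000
Periods per year m = 1; per-period yield y/m = 0.051000
Number of cashflows N = 7
Cashflows (t years, CF_t, discount factor 1/(1+y/m)^(m*t), PV):
  t = 1.0000: CF_t = 4.400000, DF = 0.951475, PV = 4.186489
  t = 2.0000: CF_t = 4.400000, DF = 0.905304, PV = 3.983339
  t = 3.0000: CF_t = 4.400000, DF = 0.861374, PV = 3.790046
  t = 4.0000: CF_t = 4.400000, DF = 0.819576, PV = 3.606134
  t = 5.0000: CF_t = 4.400000, DF = 0.779806, PV = 3.431145
  t = 6.0000: CF_t = 4.400000, DF = 0.741965, PV = 3.264648
  t = 7.0000: CF_t = 104.400000, DF = 0.705961, PV = 73.702376
Price P = sum_t PV_t = 95.964177

Answer: Price = 95.9642


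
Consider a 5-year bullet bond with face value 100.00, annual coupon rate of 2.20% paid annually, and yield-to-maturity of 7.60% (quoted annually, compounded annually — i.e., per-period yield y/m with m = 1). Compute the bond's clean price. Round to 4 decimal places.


Coupon per period c = face * coupon_rate / m = 2.200000
Periods per year m = 1; per-period yield y/m = 0.076000
Number of cashflows N = 5
Cashflows (t years, CF_t, discount factor 1/(1+y/m)^(m*t), PV):
  t = 1.0000: CF_t = 2.200000, DF = 0.929368, PV = 2.044610
  t = 2.0000: CF_t = 2.200000, DF = 0.863725, PV = 1.900195
  t = 3.0000: CF_t = 2.200000, DF = 0.802718, PV = 1.765980
  t = 4.0000: CF_t = 2.200000, DF = 0.746021, PV = 1.641246
  t = 5.0000: CF_t = 102.200000, DF = 0.693328, PV = 70.858106
Price P = sum_t PV_t = 78.210136

Answer: Price = 78.2101


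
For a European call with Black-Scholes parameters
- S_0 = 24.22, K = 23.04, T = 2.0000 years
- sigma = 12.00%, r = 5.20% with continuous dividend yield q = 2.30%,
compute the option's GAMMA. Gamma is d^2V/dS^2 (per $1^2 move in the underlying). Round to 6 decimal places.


d1 = 0.7209360356; d2 = 0.5512304081
phi(d1) = 0.3076437206; exp(-qT) = 0.9550419622; exp(-rT) = 0.9012252974
Gamma = exp(-qT) * phi(d1) / (S * sigma * sqrt(T)) = 0.9550419622 * 0.3076437206 / (24.2200 * 0.1200 * 1.4142135624) = 0.071483

Answer: Gamma = 0.071483


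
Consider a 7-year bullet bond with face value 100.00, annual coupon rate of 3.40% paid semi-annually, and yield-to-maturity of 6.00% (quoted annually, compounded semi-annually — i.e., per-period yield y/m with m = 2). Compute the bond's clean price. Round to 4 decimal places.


Answer: Price = 85.3151

Derivation:
Coupon per period c = face * coupon_rate / m = 1.700000
Periods per year m = 2; per-period yield y/m = 0.030000
Number of cashflows N = 14
Cashflows (t years, CF_t, discount factor 1/(1+y/m)^(m*t), PV):
  t = 0.5000: CF_t = 1.700000, DF = 0.970874, PV = 1.650485
  t = 1.0000: CF_t = 1.700000, DF = 0.942596, PV = 1.602413
  t = 1.5000: CF_t = 1.700000, DF = 0.915142, PV = 1.555741
  t = 2.0000: CF_t = 1.700000, DF = 0.888487, PV = 1.510428
  t = 2.5000: CF_t = 1.700000, DF = 0.862609, PV = 1.466435
  t = 3.0000: CF_t = 1.700000, DF = 0.837484, PV = 1.423723
  t = 3.5000: CF_t = 1.700000, DF = 0.813092, PV = 1.382256
  t = 4.0000: CF_t = 1.700000, DF = 0.789409, PV = 1.341996
  t = 4.5000: CF_t = 1.700000, DF = 0.766417, PV = 1.302908
  t = 5.0000: CF_t = 1.700000, DF = 0.744094, PV = 1.264960
  t = 5.5000: CF_t = 1.700000, DF = 0.722421, PV = 1.228116
  t = 6.0000: CF_t = 1.700000, DF = 0.701380, PV = 1.192346
  t = 6.5000: CF_t = 1.700000, DF = 0.680951, PV = 1.157617
  t = 7.0000: CF_t = 101.700000, DF = 0.661118, PV = 67.235681
Price P = sum_t PV_t = 85.315105


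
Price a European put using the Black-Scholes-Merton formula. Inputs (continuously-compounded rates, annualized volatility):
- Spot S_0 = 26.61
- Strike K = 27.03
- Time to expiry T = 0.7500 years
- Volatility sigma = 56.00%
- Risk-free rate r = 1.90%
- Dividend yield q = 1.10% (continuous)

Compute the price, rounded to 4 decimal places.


Answer: Price = 5.2101

Derivation:
d1 = (ln(S/K) + (r - q + 0.5*sigma^2) * T) / (sigma * sqrt(T)) = 0.22256796
d2 = d1 - sigma * sqrt(T) = -0.26240627
exp(-rT) = 0.98585105; exp(-qT) = 0.99178394
P = K * exp(-rT) * N(-d2) - S_0 * exp(-qT) * N(-d1)
N(-d1) = 0.41193589; N(-d2) = 0.60349588
P = 27.0300 * 0.98585105 * 0.60349588 - 26.6100 * 0.99178394 * 0.41193589 = 5.2101


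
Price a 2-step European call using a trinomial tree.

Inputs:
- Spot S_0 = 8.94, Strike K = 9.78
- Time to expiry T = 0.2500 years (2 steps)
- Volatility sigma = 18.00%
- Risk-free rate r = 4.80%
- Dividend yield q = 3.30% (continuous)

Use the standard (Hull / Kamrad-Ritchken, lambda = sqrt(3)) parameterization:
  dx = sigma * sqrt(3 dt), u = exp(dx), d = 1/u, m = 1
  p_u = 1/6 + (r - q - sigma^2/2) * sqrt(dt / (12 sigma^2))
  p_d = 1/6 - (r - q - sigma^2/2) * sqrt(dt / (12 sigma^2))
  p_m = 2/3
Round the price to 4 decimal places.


dt = T/N = 0.125000; dx = sigma*sqrt(3*dt) = 0.110227
u = exp(dx) = 1.116532; d = 1/u = 0.895631
p_u = 0.165986, p_m = 0.666667, p_d = 0.167347
Discount per step: exp(-r*dt) = 0.994018
Stock lattice S(k, j) with j the centered position index:
  k=0: S(0,+0) = 8.9400
  k=1: S(1,-1) = 8.0069; S(1,+0) = 8.9400; S(1,+1) = 9.9818
  k=2: S(2,-2) = 7.1713; S(2,-1) = 8.0069; S(2,+0) = 8.9400; S(2,+1) = 9.9818; S(2,+2) = 11.1450
Terminal payoffs V(N, j) = max(S_T - K, 0):
  V(2,-2) = 0.000000; V(2,-1) = 0.000000; V(2,+0) = 0.000000; V(2,+1) = 0.201792; V(2,+2) = 1.364986
Backward induction: V(k, j) = exp(-r*dt) * [p_u * V(k+1, j+1) + p_m * V(k+1, j) + p_d * V(k+1, j-1)]
  V(1,-1) = exp(-r*dt) * [p_u*0.000000 + p_m*0.000000 + p_d*0.000000] = 0.000000
  V(1,+0) = exp(-r*dt) * [p_u*0.201792 + p_m*0.000000 + p_d*0.000000] = 0.033294
  V(1,+1) = exp(-r*dt) * [p_u*1.364986 + p_m*0.201792 + p_d*0.000000] = 0.358937
  V(0,+0) = exp(-r*dt) * [p_u*0.358937 + p_m*0.033294 + p_d*0.000000] = 0.081286

Answer: Price = V(0,0) = 0.0813


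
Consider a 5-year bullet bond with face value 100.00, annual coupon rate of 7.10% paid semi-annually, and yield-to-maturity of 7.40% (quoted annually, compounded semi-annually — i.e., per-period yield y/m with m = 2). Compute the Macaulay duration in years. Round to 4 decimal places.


Answer: Macaulay duration = 4.2899 years

Derivation:
Coupon per period c = face * coupon_rate / m = 3.550000
Periods per year m = 2; per-period yield y/m = 0.037000
Number of cashflows N = 10
Cashflows (t years, CF_t, discount factor 1/(1+y/m)^(m*t), PV):
  t = 0.5000: CF_t = 3.550000, DF = 0.964320, PV = 3.423337
  t = 1.0000: CF_t = 3.550000, DF = 0.929913, PV = 3.301192
  t = 1.5000: CF_t = 3.550000, DF = 0.896734, PV = 3.183406
  t = 2.0000: CF_t = 3.550000, DF = 0.864739, PV = 3.069823
  t = 2.5000: CF_t = 3.550000, DF = 0.833885, PV = 2.960292
  t = 3.0000: CF_t = 3.550000, DF = 0.804132, PV = 2.854669
  t = 3.5000: CF_t = 3.550000, DF = 0.775441, PV = 2.752815
  t = 4.0000: CF_t = 3.550000, DF = 0.747773, PV = 2.654595
  t = 4.5000: CF_t = 3.550000, DF = 0.721093, PV = 2.559880
  t = 5.0000: CF_t = 103.550000, DF = 0.695364, PV = 72.004981
Price P = sum_t PV_t = 98.764991
Macaulay numerator sum_t t * PV_t:
  t * PV_t at t = 0.5000: 1.711668
  t * PV_t at t = 1.0000: 3.301192
  t * PV_t at t = 1.5000: 4.775110
  t * PV_t at t = 2.0000: 6.139646
  t * PV_t at t = 2.5000: 7.400730
  t * PV_t at t = 3.0000: 8.564008
  t * PV_t at t = 3.5000: 9.634853
  t * PV_t at t = 4.0000: 10.618381
  t * PV_t at t = 4.5000: 11.519458
  t * PV_t at t = 5.0000: 360.024904
Macaulay duration D = (sum_t t * PV_t) / P = 423.689951 / 98.764991 = 4.289880


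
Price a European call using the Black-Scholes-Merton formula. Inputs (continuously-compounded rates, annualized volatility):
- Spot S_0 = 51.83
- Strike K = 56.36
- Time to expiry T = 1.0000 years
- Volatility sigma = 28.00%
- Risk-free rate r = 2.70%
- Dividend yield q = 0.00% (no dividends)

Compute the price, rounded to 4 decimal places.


Answer: Price = 4.5460

Derivation:
d1 = (ln(S/K) + (r - q + 0.5*sigma^2) * T) / (sigma * sqrt(T)) = -0.06282341
d2 = d1 - sigma * sqrt(T) = -0.34282341
exp(-rT) = 0.97336124; exp(-qT) = 1.00000000
C = S_0 * exp(-qT) * N(d1) - K * exp(-rT) * N(d2)
N(d1) = 0.47495356; N(d2) = 0.36586566
C = 51.8300 * 1.00000000 * 0.47495356 - 56.3600 * 0.97336124 * 0.36586566 = 4.5460


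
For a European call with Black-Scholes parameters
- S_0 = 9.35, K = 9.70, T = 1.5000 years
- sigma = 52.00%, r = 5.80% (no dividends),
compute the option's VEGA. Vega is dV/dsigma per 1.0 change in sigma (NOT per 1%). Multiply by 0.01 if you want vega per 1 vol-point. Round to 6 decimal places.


Answer: Vega = 4.221677

Derivation:
d1 = 0.3973362184; d2 = -0.2395311147
phi(d1) = 0.3686614379; exp(-qT) = 1.0000000000; exp(-rT) = 0.9166770956
Vega = S * exp(-qT) * phi(d1) * sqrt(T) = 9.3500 * 1.0000000000 * 0.3686614379 * 1.2247448714 = 4.221677


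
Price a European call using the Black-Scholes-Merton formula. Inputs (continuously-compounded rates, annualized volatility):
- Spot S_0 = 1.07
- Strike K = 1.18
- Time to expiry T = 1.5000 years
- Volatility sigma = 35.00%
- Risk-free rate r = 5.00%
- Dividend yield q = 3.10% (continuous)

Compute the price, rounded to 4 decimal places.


Answer: Price = 0.1452

Derivation:
d1 = (ln(S/K) + (r - q + 0.5*sigma^2) * T) / (sigma * sqrt(T)) = 0.05253388
d2 = d1 - sigma * sqrt(T) = -0.37612683
exp(-rT) = 0.92774349; exp(-qT) = 0.95456456
C = S_0 * exp(-qT) * N(d1) - K * exp(-rT) * N(d2)
N(d1) = 0.52094835; N(d2) = 0.35341131
C = 1.0700 * 0.95456456 * 0.52094835 - 1.1800 * 0.92774349 * 0.35341131 = 0.1452


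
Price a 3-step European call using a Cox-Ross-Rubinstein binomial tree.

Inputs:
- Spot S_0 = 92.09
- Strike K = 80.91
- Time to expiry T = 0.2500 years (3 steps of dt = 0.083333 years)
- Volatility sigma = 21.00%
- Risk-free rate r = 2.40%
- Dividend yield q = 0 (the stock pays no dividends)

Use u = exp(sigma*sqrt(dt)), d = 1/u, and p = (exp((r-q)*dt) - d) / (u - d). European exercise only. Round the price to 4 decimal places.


Answer: Price = V(0,0) = 12.1734

Derivation:
dt = T/N = 0.083333
u = exp(sigma*sqrt(dt)) = 1.062497; d = 1/u = 0.941179
p = (exp((r-q)*dt) - d) / (u - d) = 0.501351
Discount per step: exp(-r*dt) = 0.998002
Stock lattice S(k, i) with i counting down-moves:
  k=0: S(0,0) = 92.0900
  k=1: S(1,0) = 97.8453; S(1,1) = 86.6732
  k=2: S(2,0) = 103.9604; S(2,1) = 92.0900; S(2,2) = 81.5750
  k=3: S(3,0) = 110.4576; S(3,1) = 97.8453; S(3,2) = 86.6732; S(3,3) = 76.7767
Terminal payoffs V(N, i) = max(S_T - K, 0):
  V(3,0) = 29.547595; V(3,1) = 16.935347; V(3,2) = 5.763188; V(3,3) = 0.000000
Backward induction: V(k, i) = exp(-r*dt) * [p * V(k+1, i) + (1-p) * V(k+1, i+1)].
  V(2,0) = exp(-r*dt) * [p*29.547595 + (1-p)*16.935347] = 23.212044
  V(2,1) = exp(-r*dt) * [p*16.935347 + (1-p)*5.763188] = 11.341658
  V(2,2) = exp(-r*dt) * [p*5.763188 + (1-p)*0.000000] = 2.883609
  V(1,0) = exp(-r*dt) * [p*23.212044 + (1-p)*11.341658] = 17.258340
  V(1,1) = exp(-r*dt) * [p*11.341658 + (1-p)*2.883609] = 7.109829
  V(0,0) = exp(-r*dt) * [p*17.258340 + (1-p)*7.109829] = 12.173427


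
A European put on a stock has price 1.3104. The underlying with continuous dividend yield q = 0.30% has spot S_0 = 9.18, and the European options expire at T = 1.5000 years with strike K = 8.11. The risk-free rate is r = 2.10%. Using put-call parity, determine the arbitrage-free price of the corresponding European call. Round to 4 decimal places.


Answer: Call price = 2.5907

Derivation:
Put-call parity: C - P = S_0 * exp(-qT) - K * exp(-rT).
S_0 * exp(-qT) = 9.1800 * 0.99551011 = 9.13878281
K * exp(-rT) = 8.1100 * 0.96899096 = 7.85851666
C = P + S*exp(-qT) - K*exp(-rT)
C = 1.3104 + 9.13878281 - 7.85851666 = 2.5907


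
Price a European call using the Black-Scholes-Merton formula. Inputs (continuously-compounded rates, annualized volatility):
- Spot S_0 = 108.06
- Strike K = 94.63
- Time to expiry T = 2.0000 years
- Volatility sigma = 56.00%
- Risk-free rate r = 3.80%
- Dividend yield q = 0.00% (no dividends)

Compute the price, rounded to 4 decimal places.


d1 = (ln(S/K) + (r - q + 0.5*sigma^2) * T) / (sigma * sqrt(T)) = 0.65951859
d2 = d1 - sigma * sqrt(T) = -0.13244100
exp(-rT) = 0.92681621; exp(-qT) = 1.00000000
C = S_0 * exp(-qT) * N(d1) - K * exp(-rT) * N(d2)
N(d1) = 0.74521859; N(d2) = 0.44731774
C = 108.0600 * 1.00000000 * 0.74521859 - 94.6300 * 0.92681621 * 0.44731774 = 41.2965

Answer: Price = 41.2965


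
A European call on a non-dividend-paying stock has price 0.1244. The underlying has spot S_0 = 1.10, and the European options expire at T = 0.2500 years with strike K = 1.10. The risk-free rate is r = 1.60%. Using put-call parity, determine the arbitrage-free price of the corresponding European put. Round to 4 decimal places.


Answer: Put price = 0.1200

Derivation:
Put-call parity: C - P = S_0 * exp(-qT) - K * exp(-rT).
S_0 * exp(-qT) = 1.1000 * 1.00000000 = 1.10000000
K * exp(-rT) = 1.1000 * 0.99600799 = 1.09560879
P = C - S*exp(-qT) + K*exp(-rT)
P = 0.1244 - 1.10000000 + 1.09560879 = 0.1200


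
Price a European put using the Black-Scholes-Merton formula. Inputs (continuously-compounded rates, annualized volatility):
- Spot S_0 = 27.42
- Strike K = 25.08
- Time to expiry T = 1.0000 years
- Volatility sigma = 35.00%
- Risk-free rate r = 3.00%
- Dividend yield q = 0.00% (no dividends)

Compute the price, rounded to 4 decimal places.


d1 = (ln(S/K) + (r - q + 0.5*sigma^2) * T) / (sigma * sqrt(T)) = 0.51557702
d2 = d1 - sigma * sqrt(T) = 0.16557702
exp(-rT) = 0.97044553; exp(-qT) = 1.00000000
P = K * exp(-rT) * N(-d2) - S_0 * exp(-qT) * N(-d1)
N(-d1) = 0.30307493; N(-d2) = 0.43424491
P = 25.0800 * 0.97044553 * 0.43424491 - 27.4200 * 1.00000000 * 0.30307493 = 2.2587

Answer: Price = 2.2587


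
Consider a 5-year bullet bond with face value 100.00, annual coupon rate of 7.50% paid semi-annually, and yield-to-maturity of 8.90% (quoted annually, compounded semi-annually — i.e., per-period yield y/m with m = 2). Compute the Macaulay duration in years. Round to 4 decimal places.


Answer: Macaulay duration = 4.2350 years

Derivation:
Coupon per period c = face * coupon_rate / m = 3.750000
Periods per year m = 2; per-period yield y/m = 0.044500
Number of cashflows N = 10
Cashflows (t years, CF_t, discount factor 1/(1+y/m)^(m*t), PV):
  t = 0.5000: CF_t = 3.750000, DF = 0.957396, PV = 3.590235
  t = 1.0000: CF_t = 3.750000, DF = 0.916607, PV = 3.437276
  t = 1.5000: CF_t = 3.750000, DF = 0.877556, PV = 3.290834
  t = 2.0000: CF_t = 3.750000, DF = 0.840168, PV = 3.150631
  t = 2.5000: CF_t = 3.750000, DF = 0.804374, PV = 3.016401
  t = 3.0000: CF_t = 3.750000, DF = 0.770104, PV = 2.887890
  t = 3.5000: CF_t = 3.750000, DF = 0.737294, PV = 2.764854
  t = 4.0000: CF_t = 3.750000, DF = 0.705883, PV = 2.647060
  t = 4.5000: CF_t = 3.750000, DF = 0.675809, PV = 2.534284
  t = 5.0000: CF_t = 103.750000, DF = 0.647017, PV = 67.127993
Price P = sum_t PV_t = 94.447455
Macaulay numerator sum_t t * PV_t:
  t * PV_t at t = 0.5000: 1.795117
  t * PV_t at t = 1.0000: 3.437276
  t * PV_t at t = 1.5000: 4.936251
  t * PV_t at t = 2.0000: 6.301261
  t * PV_t at t = 2.5000: 7.541002
  t * PV_t at t = 3.0000: 8.663669
  t * PV_t at t = 3.5000: 9.676988
  t * PV_t at t = 4.0000: 10.588238
  t * PV_t at t = 4.5000: 11.404278
  t * PV_t at t = 5.0000: 335.639965
Macaulay duration D = (sum_t t * PV_t) / P = 399.984044 / 94.447455 = 4.234990


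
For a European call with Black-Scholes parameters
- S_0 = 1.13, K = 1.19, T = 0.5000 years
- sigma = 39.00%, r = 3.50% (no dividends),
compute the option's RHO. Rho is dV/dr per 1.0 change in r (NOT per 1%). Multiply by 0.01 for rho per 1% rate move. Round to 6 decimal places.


Answer: Rho = 0.231912

Derivation:
d1 = 0.0137408094; d2 = -0.2620308353
phi(d1) = 0.3989046201; exp(-qT) = 1.0000000000; exp(-rT) = 0.9826522357
N(d2) = 0.3966488347
Rho = K*T*exp(-rT)*N(d2) = 1.1900 * 0.5000 * 0.9826522357 * 0.3966488347 = 0.231912


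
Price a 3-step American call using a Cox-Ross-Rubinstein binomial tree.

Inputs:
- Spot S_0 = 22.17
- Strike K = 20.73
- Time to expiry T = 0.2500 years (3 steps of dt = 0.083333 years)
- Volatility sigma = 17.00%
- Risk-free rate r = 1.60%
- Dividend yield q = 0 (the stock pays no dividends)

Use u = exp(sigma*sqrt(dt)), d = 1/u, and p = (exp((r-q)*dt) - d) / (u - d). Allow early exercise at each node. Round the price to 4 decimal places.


Answer: Price = V(0,0) = 1.7198

Derivation:
dt = T/N = 0.083333
u = exp(sigma*sqrt(dt)) = 1.050299; d = 1/u = 0.952110
p = (exp((r-q)*dt) - d) / (u - d) = 0.501322
Discount per step: exp(-r*dt) = 0.998668
Stock lattice S(k, i) with i counting down-moves:
  k=0: S(0,0) = 22.1700
  k=1: S(1,0) = 23.2851; S(1,1) = 21.1083
  k=2: S(2,0) = 24.4563; S(2,1) = 22.1700; S(2,2) = 20.0974
  k=3: S(3,0) = 25.6865; S(3,1) = 23.2851; S(3,2) = 21.1083; S(3,3) = 19.1349
Terminal payoffs V(N, i) = max(S_T - K, 0):
  V(3,0) = 4.956469; V(3,1) = 2.555126; V(3,2) = 0.378277; V(3,3) = 0.000000
Backward induction: V(k, i) = exp(-r*dt) * [p * V(k+1, i) + (1-p) * V(k+1, i+1)]; then take max(V_cont, immediate exercise) for American.
  V(2,0) = exp(-r*dt) * [p*4.956469 + (1-p)*2.555126] = 3.753964; exercise = 3.726342; V(2,0) = max -> 3.753964
  V(2,1) = exp(-r*dt) * [p*2.555126 + (1-p)*0.378277] = 1.467622; exercise = 1.440000; V(2,1) = max -> 1.467622
  V(2,2) = exp(-r*dt) * [p*0.378277 + (1-p)*0.000000] = 0.189386; exercise = 0.000000; V(2,2) = max -> 0.189386
  V(1,0) = exp(-r*dt) * [p*3.753964 + (1-p)*1.467622] = 2.610333; exercise = 2.555126; V(1,0) = max -> 2.610333
  V(1,1) = exp(-r*dt) * [p*1.467622 + (1-p)*0.189386] = 0.829088; exercise = 0.378277; V(1,1) = max -> 0.829088
  V(0,0) = exp(-r*dt) * [p*2.610333 + (1-p)*0.829088] = 1.719770; exercise = 1.440000; V(0,0) = max -> 1.719770


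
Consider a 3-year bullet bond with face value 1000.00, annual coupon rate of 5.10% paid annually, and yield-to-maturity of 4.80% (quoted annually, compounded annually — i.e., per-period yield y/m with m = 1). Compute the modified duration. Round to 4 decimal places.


Answer: Modified duration = 2.7265

Derivation:
Coupon per period c = face * coupon_rate / m = 51.000000
Periods per year m = 1; per-period yield y/m = 0.048000
Number of cashflows N = 3
Cashflows (t years, CF_t, discount factor 1/(1+y/m)^(m*t), PV):
  t = 1.0000: CF_t = 51.000000, DF = 0.954198, PV = 48.664122
  t = 2.0000: CF_t = 51.000000, DF = 0.910495, PV = 46.435231
  t = 3.0000: CF_t = 1051.000000, DF = 0.868793, PV = 913.101104
Price P = sum_t PV_t = 1008.200458
First compute Macaulay numerator sum_t t * PV_t:
  t * PV_t at t = 1.0000: 48.664122
  t * PV_t at t = 2.0000: 92.870462
  t * PV_t at t = 3.0000: 2739.303313
Macaulay duration D = 2880.837898 / 1008.200458 = 2.857406
Modified duration = D / (1 + y/m) = 2.857406 / (1 + 0.048000) = 2.726532


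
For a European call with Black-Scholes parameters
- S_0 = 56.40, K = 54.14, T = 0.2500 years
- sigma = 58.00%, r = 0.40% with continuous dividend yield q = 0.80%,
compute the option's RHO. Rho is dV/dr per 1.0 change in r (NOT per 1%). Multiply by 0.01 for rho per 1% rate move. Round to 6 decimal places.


d1 = 0.2825719804; d2 = -0.0074280196
phi(d1) = 0.3833288679; exp(-qT) = 0.9980019987; exp(-rT) = 0.9990004998
N(d2) = 0.4970366762
Rho = K*T*exp(-rT)*N(d2) = 54.1400 * 0.2500 * 0.9990004998 * 0.4970366762 = 6.720667

Answer: Rho = 6.720667


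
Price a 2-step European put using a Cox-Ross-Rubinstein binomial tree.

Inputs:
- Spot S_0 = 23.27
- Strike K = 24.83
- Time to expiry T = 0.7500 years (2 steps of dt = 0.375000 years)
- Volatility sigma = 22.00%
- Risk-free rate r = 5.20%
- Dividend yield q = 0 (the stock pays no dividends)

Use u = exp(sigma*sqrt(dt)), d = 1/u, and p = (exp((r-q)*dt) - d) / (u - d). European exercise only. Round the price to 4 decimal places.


dt = T/N = 0.375000
u = exp(sigma*sqrt(dt)) = 1.144219; d = 1/u = 0.873959
p = (exp((r-q)*dt) - d) / (u - d) = 0.539231
Discount per step: exp(-r*dt) = 0.980689
Stock lattice S(k, i) with i counting down-moves:
  k=0: S(0,0) = 23.2700
  k=1: S(1,0) = 26.6260; S(1,1) = 20.3370
  k=2: S(2,0) = 30.4659; S(2,1) = 23.2700; S(2,2) = 17.7737
Terminal payoffs V(N, i) = max(K - S_T, 0):
  V(2,0) = 0.000000; V(2,1) = 1.560000; V(2,2) = 7.056277
Backward induction: V(k, i) = exp(-r*dt) * [p * V(k+1, i) + (1-p) * V(k+1, i+1)].
  V(1,0) = exp(-r*dt) * [p*0.000000 + (1-p)*1.560000] = 0.704918
  V(1,1) = exp(-r*dt) * [p*1.560000 + (1-p)*7.056277] = 4.013482
  V(0,0) = exp(-r*dt) * [p*0.704918 + (1-p)*4.013482] = 2.186349

Answer: Price = V(0,0) = 2.1863


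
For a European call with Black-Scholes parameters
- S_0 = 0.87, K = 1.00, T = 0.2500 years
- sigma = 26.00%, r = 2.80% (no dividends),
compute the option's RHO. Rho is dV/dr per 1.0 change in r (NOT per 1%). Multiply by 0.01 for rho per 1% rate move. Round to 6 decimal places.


Answer: Rho = 0.034641

Derivation:
d1 = -0.9524005180; d2 = -1.0824005180
phi(d1) = 0.2534796066; exp(-qT) = 1.0000000000; exp(-rT) = 0.9930244429
N(d2) = 0.1395372991
Rho = K*T*exp(-rT)*N(d2) = 1.0000 * 0.2500 * 0.9930244429 * 0.1395372991 = 0.034641


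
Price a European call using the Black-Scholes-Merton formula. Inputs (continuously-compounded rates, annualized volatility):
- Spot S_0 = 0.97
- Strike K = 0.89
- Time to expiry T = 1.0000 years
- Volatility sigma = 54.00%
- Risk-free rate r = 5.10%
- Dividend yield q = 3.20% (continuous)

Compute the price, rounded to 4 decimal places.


d1 = (ln(S/K) + (r - q + 0.5*sigma^2) * T) / (sigma * sqrt(T)) = 0.46458261
d2 = d1 - sigma * sqrt(T) = -0.07541739
exp(-rT) = 0.95027867; exp(-qT) = 0.96850658
C = S_0 * exp(-qT) * N(d1) - K * exp(-rT) * N(d2)
N(d1) = 0.67888481; N(d2) = 0.46994131
C = 0.9700 * 0.96850658 * 0.67888481 - 0.8900 * 0.95027867 * 0.46994131 = 0.2403

Answer: Price = 0.2403


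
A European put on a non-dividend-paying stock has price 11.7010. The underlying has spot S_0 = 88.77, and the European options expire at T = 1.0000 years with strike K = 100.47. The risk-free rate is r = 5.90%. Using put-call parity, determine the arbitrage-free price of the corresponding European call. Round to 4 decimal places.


Answer: Call price = 5.7573

Derivation:
Put-call parity: C - P = S_0 * exp(-qT) - K * exp(-rT).
S_0 * exp(-qT) = 88.7700 * 1.00000000 = 88.77000000
K * exp(-rT) = 100.4700 * 0.94270677 = 94.71374910
C = P + S*exp(-qT) - K*exp(-rT)
C = 11.7010 + 88.77000000 - 94.71374910 = 5.7573


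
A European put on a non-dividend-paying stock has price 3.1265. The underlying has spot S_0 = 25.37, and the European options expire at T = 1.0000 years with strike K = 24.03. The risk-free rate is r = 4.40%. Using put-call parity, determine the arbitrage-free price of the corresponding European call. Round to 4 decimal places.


Answer: Call price = 5.5009

Derivation:
Put-call parity: C - P = S_0 * exp(-qT) - K * exp(-rT).
S_0 * exp(-qT) = 25.3700 * 1.00000000 = 25.37000000
K * exp(-rT) = 24.0300 * 0.95695396 = 22.99560360
C = P + S*exp(-qT) - K*exp(-rT)
C = 3.1265 + 25.37000000 - 22.99560360 = 5.5009


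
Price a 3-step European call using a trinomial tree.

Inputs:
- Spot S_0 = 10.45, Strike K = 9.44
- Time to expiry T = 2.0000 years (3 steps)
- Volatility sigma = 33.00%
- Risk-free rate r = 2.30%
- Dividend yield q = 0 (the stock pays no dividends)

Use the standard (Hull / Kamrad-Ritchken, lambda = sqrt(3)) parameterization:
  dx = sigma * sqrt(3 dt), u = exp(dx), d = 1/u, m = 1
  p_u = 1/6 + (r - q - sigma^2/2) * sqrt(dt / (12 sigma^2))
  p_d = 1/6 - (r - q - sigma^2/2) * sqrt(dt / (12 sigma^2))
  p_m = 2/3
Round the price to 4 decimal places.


dt = T/N = 0.666667; dx = sigma*sqrt(3*dt) = 0.466690
u = exp(dx) = 1.594708; d = 1/u = 0.627074
p_u = 0.144204, p_m = 0.666667, p_d = 0.189130
Discount per step: exp(-r*dt) = 0.984784
Stock lattice S(k, j) with j the centered position index:
  k=0: S(0,+0) = 10.4500
  k=1: S(1,-1) = 6.5529; S(1,+0) = 10.4500; S(1,+1) = 16.6647
  k=2: S(2,-2) = 4.1092; S(2,-1) = 6.5529; S(2,+0) = 10.4500; S(2,+1) = 16.6647; S(2,+2) = 26.5753
  k=3: S(3,-3) = 2.5768; S(3,-2) = 4.1092; S(3,-1) = 6.5529; S(3,+0) = 10.4500; S(3,+1) = 16.6647; S(3,+2) = 26.5753; S(3,+3) = 42.3799
Terminal payoffs V(N, j) = max(S_T - K, 0):
  V(3,-3) = 0.000000; V(3,-2) = 0.000000; V(3,-1) = 0.000000; V(3,+0) = 1.010000; V(3,+1) = 7.224696; V(3,+2) = 17.135319; V(3,+3) = 32.939867
Backward induction: V(k, j) = exp(-r*dt) * [p_u * V(k+1, j+1) + p_m * V(k+1, j) + p_d * V(k+1, j-1)]
  V(2,-2) = exp(-r*dt) * [p_u*0.000000 + p_m*0.000000 + p_d*0.000000] = 0.000000
  V(2,-1) = exp(-r*dt) * [p_u*1.010000 + p_m*0.000000 + p_d*0.000000] = 0.143429
  V(2,+0) = exp(-r*dt) * [p_u*7.224696 + p_m*1.010000 + p_d*0.000000] = 1.689061
  V(2,+1) = exp(-r*dt) * [p_u*17.135319 + p_m*7.224696 + p_d*1.010000] = 7.364663
  V(2,+2) = exp(-r*dt) * [p_u*32.939867 + p_m*17.135319 + p_d*7.224696] = 17.273101
  V(1,-1) = exp(-r*dt) * [p_u*1.689061 + p_m*0.143429 + p_d*0.000000] = 0.334027
  V(1,+0) = exp(-r*dt) * [p_u*7.364663 + p_m*1.689061 + p_d*0.143429] = 2.181471
  V(1,+1) = exp(-r*dt) * [p_u*17.273101 + p_m*7.364663 + p_d*1.689061] = 7.602598
  V(0,+0) = exp(-r*dt) * [p_u*7.602598 + p_m*2.181471 + p_d*0.334027] = 2.574037

Answer: Price = V(0,0) = 2.5740


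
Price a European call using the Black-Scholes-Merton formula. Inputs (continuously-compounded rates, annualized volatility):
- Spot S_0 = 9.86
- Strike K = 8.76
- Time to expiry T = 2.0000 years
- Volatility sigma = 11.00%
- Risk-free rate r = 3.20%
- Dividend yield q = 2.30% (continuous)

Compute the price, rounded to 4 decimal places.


d1 = (ln(S/K) + (r - q + 0.5*sigma^2) * T) / (sigma * sqrt(T)) = 0.95388874
d2 = d1 - sigma * sqrt(T) = 0.79832525
exp(-rT) = 0.93800500; exp(-qT) = 0.95504196
C = S_0 * exp(-qT) * N(d1) - K * exp(-rT) * N(d2)
N(d1) = 0.82993002; N(d2) = 0.78765912
C = 9.8600 * 0.95504196 * 0.82993002 - 8.7600 * 0.93800500 * 0.78765912 = 1.3431

Answer: Price = 1.3431


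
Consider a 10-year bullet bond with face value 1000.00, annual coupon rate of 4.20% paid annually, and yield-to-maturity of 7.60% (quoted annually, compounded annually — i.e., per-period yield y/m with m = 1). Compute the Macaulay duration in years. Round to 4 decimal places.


Coupon per period c = face * coupon_rate / m = 42.000000
Periods per year m = 1; per-period yield y/m = 0.076000
Number of cashflows N = 10
Cashflows (t years, CF_t, discount factor 1/(1+y/m)^(m*t), PV):
  t = 1.0000: CF_t = 42.000000, DF = 0.929368, PV = 39.033457
  t = 2.0000: CF_t = 42.000000, DF = 0.863725, PV = 36.276447
  t = 3.0000: CF_t = 42.000000, DF = 0.802718, PV = 33.714170
  t = 4.0000: CF_t = 42.000000, DF = 0.746021, PV = 31.332872
  t = 5.0000: CF_t = 42.000000, DF = 0.693328, PV = 29.119770
  t = 6.0000: CF_t = 42.000000, DF = 0.644357, PV = 27.062983
  t = 7.0000: CF_t = 42.000000, DF = 0.598845, PV = 25.151471
  t = 8.0000: CF_t = 42.000000, DF = 0.556547, PV = 23.374973
  t = 9.0000: CF_t = 42.000000, DF = 0.517237, PV = 21.723953
  t = 10.0000: CF_t = 1042.000000, DF = 0.480704, PV = 500.893050
Price P = sum_t PV_t = 767.683146
Macaulay numerator sum_t t * PV_t:
  t * PV_t at t = 1.0000: 39.033457
  t * PV_t at t = 2.0000: 72.552895
  t * PV_t at t = 3.0000: 101.142511
  t * PV_t at t = 4.0000: 125.331488
  t * PV_t at t = 5.0000: 145.598848
  t * PV_t at t = 6.0000: 162.377897
  t * PV_t at t = 7.0000: 176.060297
  t * PV_t at t = 8.0000: 186.999785
  t * PV_t at t = 9.0000: 195.515574
  t * PV_t at t = 10.0000: 5008.930498
Macaulay duration D = (sum_t t * PV_t) / P = 6213.543251 / 767.683146 = 8.093890

Answer: Macaulay duration = 8.0939 years


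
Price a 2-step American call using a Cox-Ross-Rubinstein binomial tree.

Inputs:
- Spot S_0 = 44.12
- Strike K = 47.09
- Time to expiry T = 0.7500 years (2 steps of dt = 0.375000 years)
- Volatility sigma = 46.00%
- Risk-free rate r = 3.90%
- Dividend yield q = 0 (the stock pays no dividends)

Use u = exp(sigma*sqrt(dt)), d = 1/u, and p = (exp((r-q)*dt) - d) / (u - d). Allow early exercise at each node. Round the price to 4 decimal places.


dt = T/N = 0.375000
u = exp(sigma*sqrt(dt)) = 1.325370; d = 1/u = 0.754507
p = (exp((r-q)*dt) - d) / (u - d) = 0.455847
Discount per step: exp(-r*dt) = 0.985481
Stock lattice S(k, i) with i counting down-moves:
  k=0: S(0,0) = 44.1200
  k=1: S(1,0) = 58.4753; S(1,1) = 33.2888
  k=2: S(2,0) = 77.5014; S(2,1) = 44.1200; S(2,2) = 25.1166
Terminal payoffs V(N, i) = max(S_T - K, 0):
  V(2,0) = 30.411387; V(2,1) = 0.000000; V(2,2) = 0.000000
Backward induction: V(k, i) = exp(-r*dt) * [p * V(k+1, i) + (1-p) * V(k+1, i+1)]; then take max(V_cont, immediate exercise) for American.
  V(1,0) = exp(-r*dt) * [p*30.411387 + (1-p)*0.000000] = 13.661656; exercise = 11.385304; V(1,0) = max -> 13.661656
  V(1,1) = exp(-r*dt) * [p*0.000000 + (1-p)*0.000000] = 0.000000; exercise = 0.000000; V(1,1) = max -> 0.000000
  V(0,0) = exp(-r*dt) * [p*13.661656 + (1-p)*0.000000] = 6.137202; exercise = 0.000000; V(0,0) = max -> 6.137202

Answer: Price = V(0,0) = 6.1372


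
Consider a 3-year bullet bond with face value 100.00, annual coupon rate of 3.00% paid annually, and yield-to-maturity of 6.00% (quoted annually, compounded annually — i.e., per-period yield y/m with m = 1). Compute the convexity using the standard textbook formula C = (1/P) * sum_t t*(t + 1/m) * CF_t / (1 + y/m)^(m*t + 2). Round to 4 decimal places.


Coupon per period c = face * coupon_rate / m = 3.000000
Periods per year m = 1; per-period yield y/m = 0.060000
Number of cashflows N = 3
Cashflows (t years, CF_t, discount factor 1/(1+y/m)^(m*t), PV):
  t = 1.0000: CF_t = 3.000000, DF = 0.943396, PV = 2.830189
  t = 2.0000: CF_t = 3.000000, DF = 0.889996, PV = 2.669989
  t = 3.0000: CF_t = 103.000000, DF = 0.839619, PV = 86.480786
Price P = sum_t PV_t = 91.980964
Convexity numerator sum_t t*(t + 1/m) * CF_t / (1+y/m)^(m*t + 2):
  t = 1.0000: term = 5.037716
  t = 2.0000: term = 14.257686
  t = 3.0000: term = 923.611102
Convexity = (1/P) * sum = 942.906503 / 91.980964 = 10.251105

Answer: Convexity = 10.2511


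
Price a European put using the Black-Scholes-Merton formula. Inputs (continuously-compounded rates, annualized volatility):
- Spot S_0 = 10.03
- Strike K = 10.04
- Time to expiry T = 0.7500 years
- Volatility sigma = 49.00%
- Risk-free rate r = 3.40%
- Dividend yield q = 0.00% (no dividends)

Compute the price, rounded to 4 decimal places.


Answer: Price = 1.5463

Derivation:
d1 = (ln(S/K) + (r - q + 0.5*sigma^2) * T) / (sigma * sqrt(T)) = 0.26991947
d2 = d1 - sigma * sqrt(T) = -0.15443298
exp(-rT) = 0.97482238; exp(-qT) = 1.00000000
P = K * exp(-rT) * N(-d2) - S_0 * exp(-qT) * N(-d1)
N(-d1) = 0.39361110; N(-d2) = 0.56136582
P = 10.0400 * 0.97482238 * 0.56136582 - 10.0300 * 1.00000000 * 0.39361110 = 1.5463
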